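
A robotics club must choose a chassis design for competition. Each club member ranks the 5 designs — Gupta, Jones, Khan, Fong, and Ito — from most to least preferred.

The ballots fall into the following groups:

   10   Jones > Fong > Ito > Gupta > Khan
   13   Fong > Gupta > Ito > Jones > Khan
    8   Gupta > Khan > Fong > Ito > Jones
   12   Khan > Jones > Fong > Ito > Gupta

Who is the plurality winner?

Fong

First-place vote totals:
  Gupta: 8
  Jones: 10
  Khan: 12
  Fong: 13
  Ito: 0
Fong has the most first-place votes.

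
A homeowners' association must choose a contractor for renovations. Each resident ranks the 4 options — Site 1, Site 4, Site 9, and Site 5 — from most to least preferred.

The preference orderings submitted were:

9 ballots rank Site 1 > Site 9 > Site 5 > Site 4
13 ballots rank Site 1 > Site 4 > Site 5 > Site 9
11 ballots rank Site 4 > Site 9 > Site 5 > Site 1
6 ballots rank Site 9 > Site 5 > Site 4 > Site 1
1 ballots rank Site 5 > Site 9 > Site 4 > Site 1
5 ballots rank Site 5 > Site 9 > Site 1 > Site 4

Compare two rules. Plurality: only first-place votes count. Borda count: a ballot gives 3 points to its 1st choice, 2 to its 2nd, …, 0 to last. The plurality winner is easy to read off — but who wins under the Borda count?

Plurality first-place counts: Site 1 22, Site 4 11, Site 9 6, Site 5 6 → Site 1.
Borda totals: Site 1 71, Site 4 66, Site 9 70, Site 5 63 → Site 1.

Site 1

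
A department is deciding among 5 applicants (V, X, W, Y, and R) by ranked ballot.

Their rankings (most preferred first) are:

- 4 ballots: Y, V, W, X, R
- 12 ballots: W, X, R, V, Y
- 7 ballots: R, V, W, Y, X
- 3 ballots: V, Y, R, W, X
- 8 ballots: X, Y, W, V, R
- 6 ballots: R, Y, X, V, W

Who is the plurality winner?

First-place vote totals:
  V: 3
  X: 8
  W: 12
  Y: 4
  R: 13
R has the most first-place votes.

R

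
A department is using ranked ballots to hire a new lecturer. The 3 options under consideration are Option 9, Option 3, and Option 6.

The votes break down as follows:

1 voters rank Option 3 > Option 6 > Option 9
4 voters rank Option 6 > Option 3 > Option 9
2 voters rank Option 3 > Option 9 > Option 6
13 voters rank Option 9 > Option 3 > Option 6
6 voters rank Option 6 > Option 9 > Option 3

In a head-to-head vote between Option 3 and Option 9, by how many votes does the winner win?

12

Ballots ranking Option 3 above Option 9: 1+4+2 = 7.
Ballots ranking Option 9 above Option 3: 13+6 = 19.
Option 9 wins 19–7, a margin of 12.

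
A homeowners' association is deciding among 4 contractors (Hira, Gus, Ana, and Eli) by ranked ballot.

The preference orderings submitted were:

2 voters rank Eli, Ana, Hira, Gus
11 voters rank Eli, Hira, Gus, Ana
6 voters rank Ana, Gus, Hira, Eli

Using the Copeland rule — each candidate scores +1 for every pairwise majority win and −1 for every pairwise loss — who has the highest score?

Pairwise results:
  Hira vs Gus: Hira wins 13–6.
  Hira vs Ana: Hira wins 11–8.
  Hira vs Eli: Eli wins 13–6.
  Gus vs Ana: Gus wins 11–8.
  Gus vs Eli: Eli wins 13–6.
  Ana vs Eli: Eli wins 13–6.
Copeland scores (wins − losses):
  Hira: 2 − 1 = 1
  Gus: 1 − 2 = -1
  Ana: 0 − 3 = -3
  Eli: 3 − 0 = 3
Eli has the best Copeland score.

Eli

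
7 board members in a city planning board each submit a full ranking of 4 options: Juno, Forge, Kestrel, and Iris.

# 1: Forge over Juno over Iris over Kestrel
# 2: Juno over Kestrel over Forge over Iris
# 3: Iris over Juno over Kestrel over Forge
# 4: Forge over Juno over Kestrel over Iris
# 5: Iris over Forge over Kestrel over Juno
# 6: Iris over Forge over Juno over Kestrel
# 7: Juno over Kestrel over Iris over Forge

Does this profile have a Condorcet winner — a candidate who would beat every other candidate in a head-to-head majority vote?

Head-to-head results (7 voters total):
Juno vs Forge: Forge wins 4–3.
Juno vs Kestrel: Juno wins 6–1.
Juno vs Iris: Juno wins 4–3.
Forge vs Kestrel: Forge wins 4–3.
Forge vs Iris: Iris wins 4–3.
Kestrel vs Iris: Iris wins 4–3.
No candidate beats all others: Juno beats Iris beats Forge beats Juno, a majority cycle.

No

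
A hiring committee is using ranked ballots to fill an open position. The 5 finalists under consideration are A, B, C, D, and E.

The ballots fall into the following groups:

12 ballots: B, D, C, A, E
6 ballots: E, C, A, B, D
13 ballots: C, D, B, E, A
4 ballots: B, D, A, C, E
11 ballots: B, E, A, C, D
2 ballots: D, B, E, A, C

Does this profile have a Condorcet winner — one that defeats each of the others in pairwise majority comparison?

Yes

Head-to-head results (48 voters total):
A vs B: B wins 42–6.
A vs C: C wins 31–17.
A vs D: D wins 31–17.
A vs E: E wins 32–16.
B vs C: B wins 29–19.
B vs D: B wins 33–15.
B vs E: B wins 42–6.
C vs D: C wins 30–18.
C vs E: C wins 29–19.
D vs E: D wins 31–17.
B beats each rival — A (42–6), C (29–19), D (33–15), E (42–6) — so B is the Condorcet winner.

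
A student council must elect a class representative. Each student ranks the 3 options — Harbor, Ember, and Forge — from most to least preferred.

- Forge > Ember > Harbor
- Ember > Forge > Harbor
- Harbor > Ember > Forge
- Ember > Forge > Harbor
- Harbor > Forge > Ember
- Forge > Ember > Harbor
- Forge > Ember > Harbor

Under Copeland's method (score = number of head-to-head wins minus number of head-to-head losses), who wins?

Forge

Pairwise results:
  Harbor vs Ember: Ember wins 5–2.
  Harbor vs Forge: Forge wins 5–2.
  Ember vs Forge: Forge wins 4–3.
Copeland scores (wins − losses):
  Harbor: 0 − 2 = -2
  Ember: 1 − 1 = 0
  Forge: 2 − 0 = 2
Forge has the best Copeland score.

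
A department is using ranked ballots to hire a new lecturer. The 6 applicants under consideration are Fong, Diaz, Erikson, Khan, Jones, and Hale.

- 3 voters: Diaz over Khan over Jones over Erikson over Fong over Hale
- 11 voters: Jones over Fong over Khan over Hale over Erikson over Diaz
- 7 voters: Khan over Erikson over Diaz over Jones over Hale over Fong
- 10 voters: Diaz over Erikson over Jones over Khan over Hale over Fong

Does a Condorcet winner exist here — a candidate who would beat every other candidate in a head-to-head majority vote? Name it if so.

None — there is no Condorcet winner

Head-to-head results (31 voters total):
Fong vs Diaz: Diaz wins 20–11.
Fong vs Erikson: Erikson wins 20–11.
Fong vs Khan: Khan wins 20–11.
Fong vs Jones: Jones wins 31–0.
Fong vs Hale: Hale wins 17–14.
Diaz vs Erikson: Erikson wins 18–13.
Diaz vs Khan: Khan wins 18–13.
Diaz vs Jones: Diaz wins 20–11.
Diaz vs Hale: Diaz wins 20–11.
Erikson vs Khan: Khan wins 21–10.
Erikson vs Jones: Erikson wins 17–14.
Erikson vs Hale: Erikson wins 20–11.
Khan vs Jones: Jones wins 21–10.
Khan vs Hale: Khan wins 31–0.
Jones vs Hale: Jones wins 31–0.
No candidate beats all others: Diaz beats Jones beats Khan beats Diaz, a majority cycle.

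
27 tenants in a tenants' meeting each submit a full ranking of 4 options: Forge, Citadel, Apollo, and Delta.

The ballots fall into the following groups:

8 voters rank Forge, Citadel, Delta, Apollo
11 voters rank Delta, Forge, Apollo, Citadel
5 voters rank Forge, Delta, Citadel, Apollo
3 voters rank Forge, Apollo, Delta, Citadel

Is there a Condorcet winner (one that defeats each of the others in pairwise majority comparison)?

Yes

Head-to-head results (27 voters total):
Forge vs Citadel: Forge wins 27–0.
Forge vs Apollo: Forge wins 27–0.
Forge vs Delta: Forge wins 16–11.
Citadel vs Apollo: Apollo wins 14–13.
Citadel vs Delta: Delta wins 19–8.
Apollo vs Delta: Delta wins 24–3.
Forge beats each rival — Citadel (27–0), Apollo (27–0), Delta (16–11) — so Forge is the Condorcet winner.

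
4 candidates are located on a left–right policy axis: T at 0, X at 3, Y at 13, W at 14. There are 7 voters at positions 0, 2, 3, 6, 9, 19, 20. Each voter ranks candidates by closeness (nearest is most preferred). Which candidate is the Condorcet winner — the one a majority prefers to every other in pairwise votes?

With single-peaked preferences on a line, the Condorcet winner is the candidate closest to the median voter.
The median voter (position 6) is closest to X at 3.
Check: X vs Y — voters closer to X: 4 of 7.

X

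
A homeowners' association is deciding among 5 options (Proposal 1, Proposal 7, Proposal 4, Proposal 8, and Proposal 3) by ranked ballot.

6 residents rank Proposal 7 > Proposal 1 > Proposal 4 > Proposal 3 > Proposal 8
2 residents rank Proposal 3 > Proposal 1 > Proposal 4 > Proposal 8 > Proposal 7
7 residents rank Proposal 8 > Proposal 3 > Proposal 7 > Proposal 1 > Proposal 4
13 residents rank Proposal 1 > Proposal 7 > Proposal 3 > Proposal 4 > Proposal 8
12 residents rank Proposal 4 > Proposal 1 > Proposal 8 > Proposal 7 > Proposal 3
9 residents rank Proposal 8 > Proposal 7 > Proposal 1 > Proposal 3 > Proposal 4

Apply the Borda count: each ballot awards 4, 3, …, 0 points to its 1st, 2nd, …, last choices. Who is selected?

Proposal 1

Borda scores:
  Proposal 1: 6·3 + 2·3 + 7·1 + 13·4 + 12·3 + 9·2 = 137
  Proposal 7: 6·4 + 2·0 + 7·2 + 13·3 + 12·1 + 9·3 = 116
  Proposal 4: 6·2 + 2·2 + 7·0 + 13·1 + 12·4 + 9·0 = 77
  Proposal 8: 6·0 + 2·1 + 7·4 + 13·0 + 12·2 + 9·4 = 90
  Proposal 3: 6·1 + 2·4 + 7·3 + 13·2 + 12·0 + 9·1 = 70
Proposal 1 has the highest total.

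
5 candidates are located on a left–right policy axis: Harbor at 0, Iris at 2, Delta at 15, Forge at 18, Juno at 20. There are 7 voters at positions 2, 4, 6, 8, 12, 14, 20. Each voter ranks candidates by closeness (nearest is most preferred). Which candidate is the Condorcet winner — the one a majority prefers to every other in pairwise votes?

Iris

With single-peaked preferences on a line, the Condorcet winner is the candidate closest to the median voter.
The median voter (position 8) is closest to Iris at 2.
Check: Iris vs Juno — voters closer to Iris: 4 of 7.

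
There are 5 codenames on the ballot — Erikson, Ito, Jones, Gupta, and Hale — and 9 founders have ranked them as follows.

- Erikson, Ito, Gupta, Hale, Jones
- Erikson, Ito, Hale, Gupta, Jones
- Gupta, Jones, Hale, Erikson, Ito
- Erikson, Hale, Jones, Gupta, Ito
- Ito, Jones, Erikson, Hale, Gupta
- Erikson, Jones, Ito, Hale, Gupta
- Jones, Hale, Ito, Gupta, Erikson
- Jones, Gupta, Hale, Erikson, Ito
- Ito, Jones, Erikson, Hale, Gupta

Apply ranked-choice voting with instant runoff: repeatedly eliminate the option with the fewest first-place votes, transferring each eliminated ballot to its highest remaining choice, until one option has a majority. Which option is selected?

Round 1: Erikson 4, Ito 2, Jones 2, Gupta 1, Hale 0. Hale has the fewest and is eliminated.
Round 2: Erikson 4, Ito 2, Jones 2, Gupta 1. Gupta has the fewest and is eliminated.
Round 3: Erikson 4, Jones 3, Ito 2. Ito has the fewest and is eliminated.
Round 4: Jones 5, Erikson 4. Jones has a majority.

Jones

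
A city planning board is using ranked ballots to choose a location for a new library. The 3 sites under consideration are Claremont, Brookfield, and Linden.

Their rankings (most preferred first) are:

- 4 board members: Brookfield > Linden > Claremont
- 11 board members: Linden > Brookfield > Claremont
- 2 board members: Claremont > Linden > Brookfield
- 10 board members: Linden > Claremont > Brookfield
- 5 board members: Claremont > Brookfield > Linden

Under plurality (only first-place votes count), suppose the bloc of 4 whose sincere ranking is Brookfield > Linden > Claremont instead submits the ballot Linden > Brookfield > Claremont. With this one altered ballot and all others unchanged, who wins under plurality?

Linden

First-place totals with the altered ballot: Claremont 7, Brookfield 0, Linden 25.
The winner is unchanged: still Linden.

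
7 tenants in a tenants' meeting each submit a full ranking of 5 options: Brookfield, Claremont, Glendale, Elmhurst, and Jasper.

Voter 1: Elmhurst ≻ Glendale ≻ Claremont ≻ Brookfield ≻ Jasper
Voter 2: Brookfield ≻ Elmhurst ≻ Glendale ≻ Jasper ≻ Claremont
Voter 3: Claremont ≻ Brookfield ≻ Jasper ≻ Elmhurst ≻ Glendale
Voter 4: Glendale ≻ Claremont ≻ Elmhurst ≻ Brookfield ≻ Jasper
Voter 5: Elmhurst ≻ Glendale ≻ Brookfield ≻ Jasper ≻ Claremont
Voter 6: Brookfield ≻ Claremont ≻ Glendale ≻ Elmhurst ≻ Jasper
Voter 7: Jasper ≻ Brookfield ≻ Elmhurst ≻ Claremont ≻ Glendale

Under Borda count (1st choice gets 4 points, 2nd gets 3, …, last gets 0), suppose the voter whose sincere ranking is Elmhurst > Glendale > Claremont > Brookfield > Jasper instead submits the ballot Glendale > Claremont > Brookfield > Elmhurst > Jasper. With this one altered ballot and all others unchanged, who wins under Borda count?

Borda totals with the altered ballot: Brookfield 19, Claremont 14, Glendale 15, Elmhurst 14, Jasper 8.
The winner is unchanged: still Brookfield.

Brookfield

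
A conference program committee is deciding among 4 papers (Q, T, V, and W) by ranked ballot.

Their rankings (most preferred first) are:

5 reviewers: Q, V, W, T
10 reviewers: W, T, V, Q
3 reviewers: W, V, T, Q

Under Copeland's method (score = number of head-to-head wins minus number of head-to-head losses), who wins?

Pairwise results:
  Q vs T: T wins 13–5.
  Q vs V: V wins 13–5.
  Q vs W: W wins 13–5.
  T vs V: T wins 10–8.
  T vs W: W wins 18–0.
  V vs W: W wins 13–5.
Copeland scores (wins − losses):
  Q: 0 − 3 = -3
  T: 2 − 1 = 1
  V: 1 − 2 = -1
  W: 3 − 0 = 3
W has the best Copeland score.

W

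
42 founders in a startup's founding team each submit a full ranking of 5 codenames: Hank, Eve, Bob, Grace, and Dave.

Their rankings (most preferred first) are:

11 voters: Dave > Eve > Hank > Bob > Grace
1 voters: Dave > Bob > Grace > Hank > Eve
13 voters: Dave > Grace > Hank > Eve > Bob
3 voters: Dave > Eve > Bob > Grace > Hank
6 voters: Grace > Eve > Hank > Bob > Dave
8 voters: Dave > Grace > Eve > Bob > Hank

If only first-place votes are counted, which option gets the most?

Dave

First-place vote totals:
  Hank: 0
  Eve: 0
  Bob: 0
  Grace: 6
  Dave: 36
Dave has the most first-place votes.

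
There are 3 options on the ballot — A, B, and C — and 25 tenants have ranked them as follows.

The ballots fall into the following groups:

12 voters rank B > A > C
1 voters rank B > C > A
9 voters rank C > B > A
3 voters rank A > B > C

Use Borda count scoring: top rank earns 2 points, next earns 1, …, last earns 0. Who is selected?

B

Borda scores:
  A: 12·1 + 0 + 9·0 + 3·2 = 18
  B: 12·2 + 2 + 9·1 + 3·1 = 38
  C: 12·0 + 1 + 9·2 + 3·0 = 19
B has the highest total.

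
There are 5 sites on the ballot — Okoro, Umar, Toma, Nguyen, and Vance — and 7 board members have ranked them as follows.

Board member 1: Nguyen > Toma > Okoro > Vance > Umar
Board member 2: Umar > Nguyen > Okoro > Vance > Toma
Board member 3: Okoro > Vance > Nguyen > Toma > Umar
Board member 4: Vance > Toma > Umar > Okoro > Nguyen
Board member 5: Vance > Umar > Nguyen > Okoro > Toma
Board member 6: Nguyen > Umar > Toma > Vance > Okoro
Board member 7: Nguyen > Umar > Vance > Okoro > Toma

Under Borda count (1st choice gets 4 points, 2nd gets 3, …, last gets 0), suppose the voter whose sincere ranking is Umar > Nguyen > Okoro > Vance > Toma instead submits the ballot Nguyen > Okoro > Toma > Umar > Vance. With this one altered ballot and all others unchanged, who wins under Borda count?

Borda totals with the altered ballot: Okoro 12, Umar 12, Toma 11, Nguyen 20, Vance 15.
The winner is unchanged: still Nguyen.

Nguyen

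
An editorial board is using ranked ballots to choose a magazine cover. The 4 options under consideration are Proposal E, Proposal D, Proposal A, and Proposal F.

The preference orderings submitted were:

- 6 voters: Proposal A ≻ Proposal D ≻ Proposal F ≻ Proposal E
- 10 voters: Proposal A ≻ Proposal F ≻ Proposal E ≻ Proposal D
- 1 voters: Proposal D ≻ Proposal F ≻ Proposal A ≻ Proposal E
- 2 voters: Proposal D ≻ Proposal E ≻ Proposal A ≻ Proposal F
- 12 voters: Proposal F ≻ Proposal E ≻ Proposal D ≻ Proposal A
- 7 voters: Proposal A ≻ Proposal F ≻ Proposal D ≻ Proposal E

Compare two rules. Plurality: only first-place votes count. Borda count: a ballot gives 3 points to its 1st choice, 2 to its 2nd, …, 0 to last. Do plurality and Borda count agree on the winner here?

Plurality first-place counts: Proposal E 0, Proposal D 3, Proposal A 23, Proposal F 12 → Proposal A.
Borda totals: Proposal E 38, Proposal D 40, Proposal A 72, Proposal F 78 → Proposal F.
The two rules disagree: plurality picks Proposal A, Borda picks Proposal F.

No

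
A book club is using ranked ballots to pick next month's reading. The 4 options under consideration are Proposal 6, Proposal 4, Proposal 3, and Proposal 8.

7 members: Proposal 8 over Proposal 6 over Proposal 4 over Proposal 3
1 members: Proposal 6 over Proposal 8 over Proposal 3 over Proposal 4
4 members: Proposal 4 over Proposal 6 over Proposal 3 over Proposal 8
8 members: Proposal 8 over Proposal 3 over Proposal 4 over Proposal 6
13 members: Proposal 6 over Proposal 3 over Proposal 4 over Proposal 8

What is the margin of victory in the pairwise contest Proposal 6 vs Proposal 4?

9

Ballots ranking Proposal 6 above Proposal 4: 7+1+13 = 21.
Ballots ranking Proposal 4 above Proposal 6: 4+8 = 12.
Proposal 6 wins 21–12, a margin of 9.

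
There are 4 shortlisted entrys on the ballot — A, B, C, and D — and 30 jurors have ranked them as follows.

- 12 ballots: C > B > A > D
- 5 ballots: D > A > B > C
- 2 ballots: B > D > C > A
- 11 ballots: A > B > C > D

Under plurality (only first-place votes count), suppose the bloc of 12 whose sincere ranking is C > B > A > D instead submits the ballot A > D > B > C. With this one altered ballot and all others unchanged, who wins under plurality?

First-place totals with the altered ballot: A 23, B 2, C 0, D 5.
The switch changes the winner from C to A.

A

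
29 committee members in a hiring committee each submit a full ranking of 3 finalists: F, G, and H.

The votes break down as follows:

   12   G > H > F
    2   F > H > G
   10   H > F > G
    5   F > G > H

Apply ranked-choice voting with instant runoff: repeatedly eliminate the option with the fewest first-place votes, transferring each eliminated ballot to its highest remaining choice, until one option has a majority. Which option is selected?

Round 1: G 12, H 10, F 7. F has the fewest and is eliminated.
Round 2: G 17, H 12. G has a majority.

G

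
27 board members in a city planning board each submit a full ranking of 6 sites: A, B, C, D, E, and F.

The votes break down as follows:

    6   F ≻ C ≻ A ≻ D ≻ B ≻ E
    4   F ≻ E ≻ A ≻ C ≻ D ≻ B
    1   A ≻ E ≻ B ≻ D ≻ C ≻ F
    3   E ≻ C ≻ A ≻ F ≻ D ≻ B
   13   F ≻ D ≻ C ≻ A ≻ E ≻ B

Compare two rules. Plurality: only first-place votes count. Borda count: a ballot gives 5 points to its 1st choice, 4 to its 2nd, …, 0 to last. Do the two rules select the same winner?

Yes

Plurality first-place counts: A 1, B 0, C 0, D 0, E 3, F 23 → F.
Borda totals: A 70, B 9, C 84, D 73, E 48, F 121 → F.
The two rules agree on F.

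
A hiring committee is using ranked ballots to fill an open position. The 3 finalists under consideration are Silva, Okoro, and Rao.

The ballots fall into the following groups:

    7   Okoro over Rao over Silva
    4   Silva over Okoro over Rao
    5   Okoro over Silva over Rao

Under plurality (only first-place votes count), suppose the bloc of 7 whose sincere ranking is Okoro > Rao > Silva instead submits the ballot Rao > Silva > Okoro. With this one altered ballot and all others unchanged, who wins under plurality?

First-place totals with the altered ballot: Silva 4, Okoro 5, Rao 7.
The switch changes the winner from Okoro to Rao.

Rao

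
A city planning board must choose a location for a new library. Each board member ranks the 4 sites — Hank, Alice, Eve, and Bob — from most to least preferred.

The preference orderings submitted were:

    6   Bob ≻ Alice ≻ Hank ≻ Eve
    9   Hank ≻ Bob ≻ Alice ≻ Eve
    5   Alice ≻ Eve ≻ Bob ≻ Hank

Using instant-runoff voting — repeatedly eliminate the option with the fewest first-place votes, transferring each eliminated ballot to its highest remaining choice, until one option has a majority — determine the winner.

Round 1: Hank 9, Bob 6, Alice 5, Eve 0. Eve has the fewest and is eliminated.
Round 2: Hank 9, Bob 6, Alice 5. Alice has the fewest and is eliminated.
Round 3: Bob 11, Hank 9. Bob has a majority.

Bob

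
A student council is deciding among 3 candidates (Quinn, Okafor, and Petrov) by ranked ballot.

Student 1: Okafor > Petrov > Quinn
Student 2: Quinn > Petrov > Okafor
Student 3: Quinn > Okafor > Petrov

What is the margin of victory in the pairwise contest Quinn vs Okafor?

Ballots ranking Quinn above Okafor: 2.
Ballots ranking Okafor above Quinn: 1.
Quinn wins 2–1, a margin of 1.

1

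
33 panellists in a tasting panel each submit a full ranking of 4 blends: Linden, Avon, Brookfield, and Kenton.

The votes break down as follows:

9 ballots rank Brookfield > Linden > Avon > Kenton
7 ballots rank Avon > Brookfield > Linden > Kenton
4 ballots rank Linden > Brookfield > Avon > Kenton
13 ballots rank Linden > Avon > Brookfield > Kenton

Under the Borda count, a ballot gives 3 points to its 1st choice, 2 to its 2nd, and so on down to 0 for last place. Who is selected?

Linden

Borda scores:
  Linden: 9·2 + 7·1 + 4·3 + 13·3 = 76
  Avon: 9·1 + 7·3 + 4·1 + 13·2 = 60
  Brookfield: 9·3 + 7·2 + 4·2 + 13·1 = 62
  Kenton: 9·0 + 7·0 + 4·0 + 13·0 = 0
Linden has the highest total.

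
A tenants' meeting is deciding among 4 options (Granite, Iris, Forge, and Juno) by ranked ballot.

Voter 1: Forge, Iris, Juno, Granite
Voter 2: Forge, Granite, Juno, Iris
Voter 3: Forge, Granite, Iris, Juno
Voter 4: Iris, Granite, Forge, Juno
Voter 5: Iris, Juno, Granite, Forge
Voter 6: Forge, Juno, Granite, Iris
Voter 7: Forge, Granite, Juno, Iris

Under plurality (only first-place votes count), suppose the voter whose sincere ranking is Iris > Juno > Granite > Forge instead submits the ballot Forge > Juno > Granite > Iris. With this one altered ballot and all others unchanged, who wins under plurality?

First-place totals with the altered ballot: Granite 0, Iris 1, Forge 6, Juno 0.
The winner is unchanged: still Forge.

Forge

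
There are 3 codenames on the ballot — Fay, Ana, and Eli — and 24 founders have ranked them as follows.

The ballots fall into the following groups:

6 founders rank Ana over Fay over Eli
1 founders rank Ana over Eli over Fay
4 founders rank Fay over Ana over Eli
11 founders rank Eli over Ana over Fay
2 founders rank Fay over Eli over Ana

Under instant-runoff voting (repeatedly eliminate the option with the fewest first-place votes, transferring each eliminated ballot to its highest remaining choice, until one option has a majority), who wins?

Round 1: Eli 11, Ana 7, Fay 6. Fay has the fewest and is eliminated.
Round 2: Eli 13, Ana 11. Eli has a majority.

Eli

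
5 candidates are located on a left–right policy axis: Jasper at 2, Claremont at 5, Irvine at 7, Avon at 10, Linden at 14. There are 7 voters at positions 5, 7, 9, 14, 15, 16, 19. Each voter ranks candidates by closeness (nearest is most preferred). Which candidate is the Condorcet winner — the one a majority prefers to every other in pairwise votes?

Linden

With single-peaked preferences on a line, the Condorcet winner is the candidate closest to the median voter.
The median voter (position 14) is closest to Linden at 14.
Check: Linden vs Avon — voters closer to Linden: 4 of 7.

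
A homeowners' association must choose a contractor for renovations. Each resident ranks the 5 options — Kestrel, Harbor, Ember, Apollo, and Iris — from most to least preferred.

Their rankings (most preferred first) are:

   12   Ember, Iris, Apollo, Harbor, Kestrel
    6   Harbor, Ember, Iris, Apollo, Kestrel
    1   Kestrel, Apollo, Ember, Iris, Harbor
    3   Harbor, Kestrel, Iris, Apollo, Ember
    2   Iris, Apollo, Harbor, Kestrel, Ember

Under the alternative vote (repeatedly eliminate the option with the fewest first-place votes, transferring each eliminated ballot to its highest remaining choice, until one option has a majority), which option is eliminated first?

Round 1: Ember 12, Harbor 9, Iris 2, Kestrel 1, Apollo 0. Apollo has the fewest and is eliminated.
Round 2: Ember 12, Harbor 9, Iris 2, Kestrel 1. Kestrel has the fewest and is eliminated.
Round 3: Ember 13, Harbor 9, Iris 2. Ember has a majority.

Apollo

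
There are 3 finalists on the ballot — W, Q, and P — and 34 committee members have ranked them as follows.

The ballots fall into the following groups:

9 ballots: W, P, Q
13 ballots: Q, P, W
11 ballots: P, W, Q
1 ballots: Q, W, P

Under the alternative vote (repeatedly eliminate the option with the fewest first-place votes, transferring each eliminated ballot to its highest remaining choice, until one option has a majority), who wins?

P

Round 1: Q 14, P 11, W 9. W has the fewest and is eliminated.
Round 2: P 20, Q 14. P has a majority.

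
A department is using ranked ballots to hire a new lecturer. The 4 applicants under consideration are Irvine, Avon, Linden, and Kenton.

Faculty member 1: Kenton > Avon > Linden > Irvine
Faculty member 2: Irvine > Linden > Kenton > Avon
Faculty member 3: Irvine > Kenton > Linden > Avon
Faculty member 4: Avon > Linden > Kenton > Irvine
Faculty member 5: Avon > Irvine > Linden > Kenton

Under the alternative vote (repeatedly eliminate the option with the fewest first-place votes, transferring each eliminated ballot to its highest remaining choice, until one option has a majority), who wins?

Avon

Round 1: Irvine 2, Avon 2, Kenton 1, Linden 0. Linden has the fewest and is eliminated.
Round 2: Irvine 2, Avon 2, Kenton 1. Kenton has the fewest and is eliminated.
Round 3: Avon 3, Irvine 2. Avon has a majority.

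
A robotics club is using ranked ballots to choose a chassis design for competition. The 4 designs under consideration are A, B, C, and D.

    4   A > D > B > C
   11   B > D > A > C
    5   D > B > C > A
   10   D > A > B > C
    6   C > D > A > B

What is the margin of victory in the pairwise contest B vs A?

4

Ballots ranking B above A: 11+5 = 16.
Ballots ranking A above B: 4+10+6 = 20.
A wins 20–16, a margin of 4.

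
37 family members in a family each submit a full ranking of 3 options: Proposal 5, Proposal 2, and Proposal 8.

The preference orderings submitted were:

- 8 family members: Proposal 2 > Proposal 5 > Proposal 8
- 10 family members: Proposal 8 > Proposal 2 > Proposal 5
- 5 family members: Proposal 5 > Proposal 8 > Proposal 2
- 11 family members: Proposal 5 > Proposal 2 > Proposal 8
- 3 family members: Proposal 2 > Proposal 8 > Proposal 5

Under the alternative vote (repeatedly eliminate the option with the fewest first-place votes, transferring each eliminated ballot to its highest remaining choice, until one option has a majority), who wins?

Round 1: Proposal 5 16, Proposal 2 11, Proposal 8 10. Proposal 8 has the fewest and is eliminated.
Round 2: Proposal 2 21, Proposal 5 16. Proposal 2 has a majority.

Proposal 2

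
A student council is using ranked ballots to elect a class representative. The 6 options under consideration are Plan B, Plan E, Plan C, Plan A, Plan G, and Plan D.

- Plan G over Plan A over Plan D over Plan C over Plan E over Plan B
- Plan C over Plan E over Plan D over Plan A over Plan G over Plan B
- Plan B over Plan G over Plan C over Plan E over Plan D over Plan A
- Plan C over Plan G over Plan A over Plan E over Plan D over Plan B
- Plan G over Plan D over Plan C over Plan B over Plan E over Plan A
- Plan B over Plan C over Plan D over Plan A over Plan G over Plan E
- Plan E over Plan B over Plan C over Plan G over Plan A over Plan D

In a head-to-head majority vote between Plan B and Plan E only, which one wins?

Plan E

Ballots ranking Plan B above Plan E: 3.
Ballots ranking Plan E above Plan B: 4.
Plan E wins the head-to-head, 4–3.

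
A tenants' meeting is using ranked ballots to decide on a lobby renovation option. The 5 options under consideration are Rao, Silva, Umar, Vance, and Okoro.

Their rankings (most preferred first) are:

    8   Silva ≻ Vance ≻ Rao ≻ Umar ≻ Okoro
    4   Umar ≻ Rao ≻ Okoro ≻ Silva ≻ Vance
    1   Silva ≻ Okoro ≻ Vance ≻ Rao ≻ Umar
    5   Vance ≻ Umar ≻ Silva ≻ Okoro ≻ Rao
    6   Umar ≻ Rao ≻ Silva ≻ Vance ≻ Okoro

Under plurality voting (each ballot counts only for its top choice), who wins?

First-place vote totals:
  Rao: 0
  Silva: 9
  Umar: 10
  Vance: 5
  Okoro: 0
Umar has the most first-place votes.

Umar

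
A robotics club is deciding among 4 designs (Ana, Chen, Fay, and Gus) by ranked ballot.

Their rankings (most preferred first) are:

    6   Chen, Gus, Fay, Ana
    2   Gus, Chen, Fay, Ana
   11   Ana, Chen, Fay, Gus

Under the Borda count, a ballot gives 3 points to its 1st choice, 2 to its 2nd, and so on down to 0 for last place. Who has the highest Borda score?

Chen

Borda scores:
  Ana: 6·0 + 2·0 + 11·3 = 33
  Chen: 6·3 + 2·2 + 11·2 = 44
  Fay: 6·1 + 2·1 + 11·1 = 19
  Gus: 6·2 + 2·3 + 11·0 = 18
Chen has the highest total.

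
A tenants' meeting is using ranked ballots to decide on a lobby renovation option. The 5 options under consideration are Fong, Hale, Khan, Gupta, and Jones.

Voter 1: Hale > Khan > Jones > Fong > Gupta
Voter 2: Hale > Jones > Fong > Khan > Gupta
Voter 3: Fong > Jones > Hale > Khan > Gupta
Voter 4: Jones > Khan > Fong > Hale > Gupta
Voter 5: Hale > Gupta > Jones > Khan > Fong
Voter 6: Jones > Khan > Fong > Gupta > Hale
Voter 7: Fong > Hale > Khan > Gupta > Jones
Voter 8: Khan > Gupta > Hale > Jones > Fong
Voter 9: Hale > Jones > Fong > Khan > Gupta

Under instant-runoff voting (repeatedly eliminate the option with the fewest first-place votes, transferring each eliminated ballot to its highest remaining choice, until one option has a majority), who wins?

Round 1: Hale 4, Fong 2, Jones 2, Khan 1, Gupta 0. Gupta has the fewest and is eliminated.
Round 2: Hale 4, Fong 2, Jones 2, Khan 1. Khan has the fewest and is eliminated.
Round 3: Hale 5, Fong 2, Jones 2. Hale has a majority.

Hale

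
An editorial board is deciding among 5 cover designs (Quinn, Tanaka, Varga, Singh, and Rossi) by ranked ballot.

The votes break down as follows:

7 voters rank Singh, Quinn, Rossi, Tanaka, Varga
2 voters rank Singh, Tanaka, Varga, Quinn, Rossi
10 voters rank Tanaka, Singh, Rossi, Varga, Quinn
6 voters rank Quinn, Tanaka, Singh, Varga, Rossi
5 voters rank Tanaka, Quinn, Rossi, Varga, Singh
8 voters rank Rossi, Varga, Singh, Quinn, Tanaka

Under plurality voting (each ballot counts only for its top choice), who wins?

First-place vote totals:
  Quinn: 6
  Tanaka: 15
  Varga: 0
  Singh: 9
  Rossi: 8
Tanaka has the most first-place votes.

Tanaka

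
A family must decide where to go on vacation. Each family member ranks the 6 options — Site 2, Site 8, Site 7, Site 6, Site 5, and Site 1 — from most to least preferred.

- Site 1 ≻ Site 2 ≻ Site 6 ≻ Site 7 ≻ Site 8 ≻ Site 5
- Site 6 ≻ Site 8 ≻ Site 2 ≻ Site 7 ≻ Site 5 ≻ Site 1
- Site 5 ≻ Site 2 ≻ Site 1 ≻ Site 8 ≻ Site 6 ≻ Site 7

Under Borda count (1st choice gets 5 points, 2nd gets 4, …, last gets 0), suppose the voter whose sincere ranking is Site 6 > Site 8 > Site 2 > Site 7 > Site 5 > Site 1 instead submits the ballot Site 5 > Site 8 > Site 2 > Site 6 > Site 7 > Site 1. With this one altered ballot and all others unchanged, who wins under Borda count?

Site 2

Borda totals with the altered ballot: Site 2 11, Site 8 7, Site 7 3, Site 6 6, Site 5 10, Site 1 8.
The winner is unchanged: still Site 2.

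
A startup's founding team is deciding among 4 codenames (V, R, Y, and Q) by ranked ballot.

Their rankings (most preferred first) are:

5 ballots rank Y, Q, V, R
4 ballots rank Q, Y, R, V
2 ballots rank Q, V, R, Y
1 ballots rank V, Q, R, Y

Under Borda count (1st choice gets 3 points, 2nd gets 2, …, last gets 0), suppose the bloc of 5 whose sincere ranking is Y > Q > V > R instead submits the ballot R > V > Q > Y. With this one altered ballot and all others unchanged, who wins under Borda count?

Q

Borda totals with the altered ballot: V 17, R 22, Y 8, Q 25.
The winner is unchanged: still Q.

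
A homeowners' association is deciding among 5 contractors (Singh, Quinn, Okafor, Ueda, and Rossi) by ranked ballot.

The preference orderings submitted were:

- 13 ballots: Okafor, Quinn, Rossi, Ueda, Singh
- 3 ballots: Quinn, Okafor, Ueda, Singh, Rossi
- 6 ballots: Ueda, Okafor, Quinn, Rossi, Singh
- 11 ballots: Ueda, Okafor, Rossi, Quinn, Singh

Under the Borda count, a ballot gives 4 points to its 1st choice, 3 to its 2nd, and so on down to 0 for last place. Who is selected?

Borda scores:
  Singh: 13·0 + 3·1 + 6·0 + 11·0 = 3
  Quinn: 13·3 + 3·4 + 6·2 + 11·1 = 74
  Okafor: 13·4 + 3·3 + 6·3 + 11·3 = 112
  Ueda: 13·1 + 3·2 + 6·4 + 11·4 = 87
  Rossi: 13·2 + 3·0 + 6·1 + 11·2 = 54
Okafor has the highest total.

Okafor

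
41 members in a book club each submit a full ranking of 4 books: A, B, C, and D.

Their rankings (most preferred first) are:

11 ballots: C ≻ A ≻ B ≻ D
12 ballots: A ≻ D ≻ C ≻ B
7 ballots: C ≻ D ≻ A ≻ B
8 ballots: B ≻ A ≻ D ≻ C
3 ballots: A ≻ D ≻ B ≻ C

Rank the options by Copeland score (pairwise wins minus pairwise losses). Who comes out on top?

Pairwise results:
  A vs B: A wins 33–8.
  A vs C: A wins 23–18.
  A vs D: A wins 34–7.
  B vs C: C wins 30–11.
  B vs D: D wins 22–19.
  C vs D: D wins 23–18.
Copeland scores (wins − losses):
  A: 3 − 0 = 3
  B: 0 − 3 = -3
  C: 1 − 2 = -1
  D: 2 − 1 = 1
A has the best Copeland score.

A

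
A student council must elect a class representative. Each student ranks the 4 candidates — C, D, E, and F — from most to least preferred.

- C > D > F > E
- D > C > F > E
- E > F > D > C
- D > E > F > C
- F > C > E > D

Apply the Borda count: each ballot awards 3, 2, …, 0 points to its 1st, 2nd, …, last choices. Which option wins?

D

Borda scores:
  C: 3 + 2 + 0 + 0 + 2 = 7
  D: 2 + 3 + 1 + 3 + 0 = 9
  E: 0 + 0 + 3 + 2 + 1 = 6
  F: 1 + 1 + 2 + 1 + 3 = 8
D has the highest total.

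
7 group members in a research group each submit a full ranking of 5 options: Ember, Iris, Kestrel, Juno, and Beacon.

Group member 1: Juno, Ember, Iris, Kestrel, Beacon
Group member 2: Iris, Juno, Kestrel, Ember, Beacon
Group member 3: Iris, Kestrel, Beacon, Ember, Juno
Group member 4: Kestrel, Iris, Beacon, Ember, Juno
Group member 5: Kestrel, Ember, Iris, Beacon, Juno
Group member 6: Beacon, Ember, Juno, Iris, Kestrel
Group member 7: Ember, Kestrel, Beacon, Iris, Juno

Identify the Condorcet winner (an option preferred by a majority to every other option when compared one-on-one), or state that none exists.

No Condorcet winner

Head-to-head results (7 voters total):
Ember vs Iris: Ember wins 4–3.
Ember vs Kestrel: Kestrel wins 4–3.
Ember vs Juno: Ember wins 5–2.
Ember vs Beacon: Ember wins 4–3.
Iris vs Kestrel: Iris wins 4–3.
Iris vs Juno: Iris wins 5–2.
Iris vs Beacon: Iris wins 5–2.
Kestrel vs Juno: Kestrel wins 4–3.
Kestrel vs Beacon: Kestrel wins 6–1.
Juno vs Beacon: Beacon wins 5–2.
No candidate beats all others: Ember beats Iris beats Kestrel beats Ember, a majority cycle.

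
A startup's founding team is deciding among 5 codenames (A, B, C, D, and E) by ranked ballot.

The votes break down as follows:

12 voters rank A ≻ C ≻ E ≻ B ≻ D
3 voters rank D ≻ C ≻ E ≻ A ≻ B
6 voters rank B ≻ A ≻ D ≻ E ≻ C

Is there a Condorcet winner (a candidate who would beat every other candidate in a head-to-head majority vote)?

Head-to-head results (21 voters total):
A vs B: A wins 15–6.
A vs C: A wins 18–3.
A vs D: A wins 18–3.
A vs E: A wins 18–3.
B vs C: C wins 15–6.
B vs D: B wins 18–3.
B vs E: E wins 15–6.
C vs D: C wins 12–9.
C vs E: C wins 15–6.
D vs E: E wins 12–9.
A beats each rival — B (15–6), C (18–3), D (18–3), E (18–3) — so A is the Condorcet winner.

Yes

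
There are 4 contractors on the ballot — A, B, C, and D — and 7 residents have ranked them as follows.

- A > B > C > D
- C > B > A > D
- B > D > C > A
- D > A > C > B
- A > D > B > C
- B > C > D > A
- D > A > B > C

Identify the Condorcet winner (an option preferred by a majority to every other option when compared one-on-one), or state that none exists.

None — there is no Condorcet winner

Head-to-head results (7 voters total):
A vs B: A wins 4–3.
A vs C: A wins 4–3.
A vs D: D wins 4–3.
B vs C: B wins 5–2.
B vs D: B wins 4–3.
C vs D: D wins 4–3.
No candidate beats all others: A beats B beats D beats A, a majority cycle.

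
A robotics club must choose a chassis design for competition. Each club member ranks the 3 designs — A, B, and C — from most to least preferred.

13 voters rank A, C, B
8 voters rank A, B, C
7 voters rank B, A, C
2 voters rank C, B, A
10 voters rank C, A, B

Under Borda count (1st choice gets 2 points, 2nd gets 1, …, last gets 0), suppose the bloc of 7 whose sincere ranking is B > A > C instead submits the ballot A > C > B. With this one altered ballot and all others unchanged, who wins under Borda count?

A

Borda totals with the altered ballot: A 66, B 10, C 44.
The winner is unchanged: still A.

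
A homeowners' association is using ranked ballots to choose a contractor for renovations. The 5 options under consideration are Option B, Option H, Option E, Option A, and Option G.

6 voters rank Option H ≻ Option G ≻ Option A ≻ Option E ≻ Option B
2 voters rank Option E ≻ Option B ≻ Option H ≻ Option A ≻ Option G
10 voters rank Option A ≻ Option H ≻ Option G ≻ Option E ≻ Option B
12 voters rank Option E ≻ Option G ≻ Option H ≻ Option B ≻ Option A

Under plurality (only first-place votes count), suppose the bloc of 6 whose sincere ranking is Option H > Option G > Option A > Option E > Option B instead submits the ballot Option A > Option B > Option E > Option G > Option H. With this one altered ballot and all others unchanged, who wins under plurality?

First-place totals with the altered ballot: Option B 0, Option H 0, Option E 14, Option A 16, Option G 0.
The switch changes the winner from Option E to Option A.

Option A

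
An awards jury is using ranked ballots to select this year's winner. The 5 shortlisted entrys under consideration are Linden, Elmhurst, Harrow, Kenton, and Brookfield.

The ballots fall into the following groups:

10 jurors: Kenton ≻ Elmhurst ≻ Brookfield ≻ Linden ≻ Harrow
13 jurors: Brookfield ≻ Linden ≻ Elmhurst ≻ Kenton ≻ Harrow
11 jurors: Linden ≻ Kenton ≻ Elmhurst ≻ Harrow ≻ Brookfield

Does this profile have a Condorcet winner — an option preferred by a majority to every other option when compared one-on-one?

No

Head-to-head results (34 voters total):
Linden vs Elmhurst: Linden wins 24–10.
Linden vs Harrow: Linden wins 34–0.
Linden vs Kenton: Linden wins 24–10.
Linden vs Brookfield: Brookfield wins 23–11.
Elmhurst vs Harrow: Elmhurst wins 34–0.
Elmhurst vs Kenton: Kenton wins 21–13.
Elmhurst vs Brookfield: Elmhurst wins 21–13.
Harrow vs Kenton: Kenton wins 34–0.
Harrow vs Brookfield: Brookfield wins 23–11.
Kenton vs Brookfield: Kenton wins 21–13.
No candidate beats all others: Linden beats Elmhurst beats Brookfield beats Linden, a majority cycle.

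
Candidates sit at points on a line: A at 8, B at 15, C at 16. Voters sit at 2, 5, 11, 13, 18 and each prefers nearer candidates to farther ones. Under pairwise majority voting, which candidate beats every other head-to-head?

With single-peaked preferences on a line, the Condorcet winner is the candidate closest to the median voter.
The median voter (position 11) is closest to A at 8.
Check: A vs B — voters closer to A: 3 of 5.

A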